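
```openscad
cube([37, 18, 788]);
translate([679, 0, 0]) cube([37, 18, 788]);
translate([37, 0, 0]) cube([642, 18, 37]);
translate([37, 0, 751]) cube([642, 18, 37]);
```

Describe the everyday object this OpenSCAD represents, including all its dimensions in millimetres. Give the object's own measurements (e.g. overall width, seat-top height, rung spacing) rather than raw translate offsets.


A rectangular picture frame lying in the x–z plane (depth along y). The opening is 642 mm wide (x) by 714 mm tall (z), surrounded by a border 37 mm wide on all four sides. The frame is 18 mm deep and is made of two full-height vertical stiles with two horizontal rails fitted between them.


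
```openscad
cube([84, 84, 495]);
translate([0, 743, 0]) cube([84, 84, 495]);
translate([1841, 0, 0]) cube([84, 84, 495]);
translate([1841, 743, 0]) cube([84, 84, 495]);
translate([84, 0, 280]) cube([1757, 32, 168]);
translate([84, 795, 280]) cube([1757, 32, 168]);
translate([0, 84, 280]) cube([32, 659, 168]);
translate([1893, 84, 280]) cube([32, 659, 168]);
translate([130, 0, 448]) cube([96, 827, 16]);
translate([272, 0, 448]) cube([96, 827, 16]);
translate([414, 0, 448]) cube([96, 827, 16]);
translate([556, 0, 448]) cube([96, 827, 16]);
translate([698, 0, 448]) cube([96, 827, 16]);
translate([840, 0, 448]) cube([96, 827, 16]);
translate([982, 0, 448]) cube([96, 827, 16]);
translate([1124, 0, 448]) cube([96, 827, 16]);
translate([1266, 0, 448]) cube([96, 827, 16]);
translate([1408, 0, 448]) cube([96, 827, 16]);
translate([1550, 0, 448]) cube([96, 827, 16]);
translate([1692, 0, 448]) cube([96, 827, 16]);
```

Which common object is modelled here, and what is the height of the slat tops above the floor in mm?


A bed frame. The slat-top height is 464 mm.

Four posts, four rails, and a row of slats — a bed frame. Slats sit on the rails at z = 280 + 168 = 448; with slat thickness 16, the top is 464 mm.


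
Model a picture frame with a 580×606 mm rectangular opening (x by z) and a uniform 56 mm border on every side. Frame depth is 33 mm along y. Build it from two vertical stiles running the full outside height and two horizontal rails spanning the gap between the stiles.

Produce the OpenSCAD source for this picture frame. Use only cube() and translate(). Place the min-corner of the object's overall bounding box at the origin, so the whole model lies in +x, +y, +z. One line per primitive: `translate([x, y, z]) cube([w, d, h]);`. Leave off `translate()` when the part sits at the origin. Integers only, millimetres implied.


cube([56, 33, 718]);
translate([636, 0, 0]) cube([56, 33, 718]);
translate([56, 0, 0]) cube([580, 33, 56]);
translate([56, 0, 662]) cube([580, 33, 56]);


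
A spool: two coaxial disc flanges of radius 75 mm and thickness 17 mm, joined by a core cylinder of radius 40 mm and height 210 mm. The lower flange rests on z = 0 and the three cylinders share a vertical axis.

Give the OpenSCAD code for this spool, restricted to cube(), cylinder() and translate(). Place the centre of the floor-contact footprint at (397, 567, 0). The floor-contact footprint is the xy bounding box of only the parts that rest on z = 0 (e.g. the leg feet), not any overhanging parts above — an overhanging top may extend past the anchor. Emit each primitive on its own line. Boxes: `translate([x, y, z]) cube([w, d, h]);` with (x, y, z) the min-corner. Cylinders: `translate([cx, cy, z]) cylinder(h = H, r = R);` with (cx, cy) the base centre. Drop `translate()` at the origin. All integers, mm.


translate([397, 567, 0]) cylinder(h = 17, r = 75);
translate([397, 567, 17]) cylinder(h = 210, r = 40);
translate([397, 567, 227]) cylinder(h = 17, r = 75);


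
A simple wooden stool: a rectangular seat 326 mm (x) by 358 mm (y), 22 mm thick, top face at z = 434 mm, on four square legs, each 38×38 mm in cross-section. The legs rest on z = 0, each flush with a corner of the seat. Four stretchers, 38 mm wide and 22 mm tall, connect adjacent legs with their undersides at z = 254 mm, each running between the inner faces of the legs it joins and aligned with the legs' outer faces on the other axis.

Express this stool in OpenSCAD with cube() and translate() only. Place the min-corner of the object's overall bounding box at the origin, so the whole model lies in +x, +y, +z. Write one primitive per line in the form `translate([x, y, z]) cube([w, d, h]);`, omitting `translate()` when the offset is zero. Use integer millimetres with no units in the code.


translate([0, 0, 412]) cube([326, 358, 22]);
cube([38, 38, 412]);
translate([288, 0, 0]) cube([38, 38, 412]);
translate([0, 320, 0]) cube([38, 38, 412]);
translate([288, 320, 0]) cube([38, 38, 412]);
translate([38, 0, 254]) cube([250, 38, 22]);
translate([38, 320, 254]) cube([250, 38, 22]);
translate([0, 38, 254]) cube([38, 282, 22]);
translate([288, 38, 254]) cube([38, 282, 22]);


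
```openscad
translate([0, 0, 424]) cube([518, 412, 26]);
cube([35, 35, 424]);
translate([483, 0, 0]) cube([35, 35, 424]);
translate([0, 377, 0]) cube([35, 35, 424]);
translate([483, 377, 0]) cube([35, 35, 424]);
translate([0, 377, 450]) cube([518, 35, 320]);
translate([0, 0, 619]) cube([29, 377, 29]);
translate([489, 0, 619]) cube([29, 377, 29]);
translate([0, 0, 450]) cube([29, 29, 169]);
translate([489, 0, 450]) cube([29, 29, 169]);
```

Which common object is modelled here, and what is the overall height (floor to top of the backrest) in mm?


A chair. The overall height is 770 mm.

A slab on four corner posts with a tall panel at the back — a chair. The seat slab sits at z = 424 with thickness 26, and the 320 mm backrest starts at the seat top, so the overall height is 424 + 26 + 320 = 770 mm.


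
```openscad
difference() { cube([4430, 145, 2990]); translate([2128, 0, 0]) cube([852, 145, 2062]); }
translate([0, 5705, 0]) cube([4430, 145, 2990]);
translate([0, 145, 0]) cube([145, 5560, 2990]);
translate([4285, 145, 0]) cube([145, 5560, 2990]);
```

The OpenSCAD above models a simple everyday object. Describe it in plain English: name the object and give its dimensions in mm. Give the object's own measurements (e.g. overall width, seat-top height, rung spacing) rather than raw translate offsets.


A single room: four walls, each 2990 mm tall and 145 mm thick, enclosing an outside footprint 4430×5850 mm (x × y), no floor or roof. The front and back walls (−y and +y sides) run the full x-width; the side walls fit between their inner faces. A door opening 852 mm wide and 2062 mm tall is cut through the front wall from the floor up, its −x edge 2128 mm from the wall's −x end.


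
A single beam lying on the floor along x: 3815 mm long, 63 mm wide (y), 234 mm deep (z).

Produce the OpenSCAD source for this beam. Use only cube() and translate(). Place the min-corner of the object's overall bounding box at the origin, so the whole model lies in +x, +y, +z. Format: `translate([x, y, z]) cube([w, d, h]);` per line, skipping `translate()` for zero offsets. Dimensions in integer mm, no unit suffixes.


cube([3815, 63, 234]);


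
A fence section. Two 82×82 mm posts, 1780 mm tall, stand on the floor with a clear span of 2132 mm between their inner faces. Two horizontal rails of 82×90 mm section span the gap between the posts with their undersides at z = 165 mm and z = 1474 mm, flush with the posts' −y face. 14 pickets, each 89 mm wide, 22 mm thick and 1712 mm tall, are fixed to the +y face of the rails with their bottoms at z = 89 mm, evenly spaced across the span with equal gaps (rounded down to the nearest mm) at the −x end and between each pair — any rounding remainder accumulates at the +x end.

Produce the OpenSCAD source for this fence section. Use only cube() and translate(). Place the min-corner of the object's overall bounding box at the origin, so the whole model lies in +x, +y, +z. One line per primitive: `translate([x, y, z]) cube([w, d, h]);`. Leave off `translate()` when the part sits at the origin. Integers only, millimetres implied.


cube([82, 82, 1780]);
translate([2214, 0, 0]) cube([82, 82, 1780]);
translate([82, 0, 165]) cube([2132, 82, 90]);
translate([82, 0, 1474]) cube([2132, 82, 90]);
translate([141, 82, 89]) cube([89, 22, 1712]);
translate([289, 82, 89]) cube([89, 22, 1712]);
translate([437, 82, 89]) cube([89, 22, 1712]);
translate([585, 82, 89]) cube([89, 22, 1712]);
translate([733, 82, 89]) cube([89, 22, 1712]);
translate([881, 82, 89]) cube([89, 22, 1712]);
translate([1029, 82, 89]) cube([89, 22, 1712]);
translate([1177, 82, 89]) cube([89, 22, 1712]);
translate([1325, 82, 89]) cube([89, 22, 1712]);
translate([1473, 82, 89]) cube([89, 22, 1712]);
translate([1621, 82, 89]) cube([89, 22, 1712]);
translate([1769, 82, 89]) cube([89, 22, 1712]);
translate([1917, 82, 89]) cube([89, 22, 1712]);
translate([2065, 82, 89]) cube([89, 22, 1712]);


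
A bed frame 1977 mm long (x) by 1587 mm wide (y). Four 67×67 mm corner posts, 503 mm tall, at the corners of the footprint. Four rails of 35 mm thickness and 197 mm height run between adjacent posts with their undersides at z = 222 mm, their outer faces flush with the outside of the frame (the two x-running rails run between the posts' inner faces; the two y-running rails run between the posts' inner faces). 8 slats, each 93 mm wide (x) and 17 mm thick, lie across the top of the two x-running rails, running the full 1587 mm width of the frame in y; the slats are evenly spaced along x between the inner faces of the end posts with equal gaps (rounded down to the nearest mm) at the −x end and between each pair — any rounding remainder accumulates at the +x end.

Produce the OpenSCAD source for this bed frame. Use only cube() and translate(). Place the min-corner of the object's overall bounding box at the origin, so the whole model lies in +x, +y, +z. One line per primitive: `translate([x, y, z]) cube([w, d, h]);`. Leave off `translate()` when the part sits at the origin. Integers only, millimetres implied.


cube([67, 67, 503]);
translate([0, 1520, 0]) cube([67, 67, 503]);
translate([1910, 0, 0]) cube([67, 67, 503]);
translate([1910, 1520, 0]) cube([67, 67, 503]);
translate([67, 0, 222]) cube([1843, 35, 197]);
translate([67, 1552, 222]) cube([1843, 35, 197]);
translate([0, 67, 222]) cube([35, 1453, 197]);
translate([1942, 67, 222]) cube([35, 1453, 197]);
translate([189, 0, 419]) cube([93, 1587, 17]);
translate([404, 0, 419]) cube([93, 1587, 17]);
translate([619, 0, 419]) cube([93, 1587, 17]);
translate([834, 0, 419]) cube([93, 1587, 17]);
translate([1049, 0, 419]) cube([93, 1587, 17]);
translate([1264, 0, 419]) cube([93, 1587, 17]);
translate([1479, 0, 419]) cube([93, 1587, 17]);
translate([1694, 0, 419]) cube([93, 1587, 17]);


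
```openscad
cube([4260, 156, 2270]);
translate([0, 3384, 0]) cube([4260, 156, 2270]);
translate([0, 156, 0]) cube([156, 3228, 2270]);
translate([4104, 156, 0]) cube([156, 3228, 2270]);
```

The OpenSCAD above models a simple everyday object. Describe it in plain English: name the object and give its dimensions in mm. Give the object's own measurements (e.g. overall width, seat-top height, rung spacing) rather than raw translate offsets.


The wall frame of a small rectangular building: four walls, each 2270 mm tall and 156 mm thick, enclosing a footprint 4260 mm (x) by 3540 mm (y) outside-to-outside, with no floor or roof. The front and back walls (the −y and +y sides) span the full width; the two side walls fit between them.


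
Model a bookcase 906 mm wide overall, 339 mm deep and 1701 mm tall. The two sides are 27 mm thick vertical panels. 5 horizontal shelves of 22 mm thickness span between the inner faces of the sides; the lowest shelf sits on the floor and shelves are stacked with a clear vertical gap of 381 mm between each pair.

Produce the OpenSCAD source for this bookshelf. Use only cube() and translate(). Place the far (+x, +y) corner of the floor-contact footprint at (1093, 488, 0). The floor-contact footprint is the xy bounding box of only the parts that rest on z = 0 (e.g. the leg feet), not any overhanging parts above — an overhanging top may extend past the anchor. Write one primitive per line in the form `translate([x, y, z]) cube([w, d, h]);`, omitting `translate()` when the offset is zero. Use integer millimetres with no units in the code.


translate([187, 149, 0]) cube([27, 339, 1701]);
translate([1066, 149, 0]) cube([27, 339, 1701]);
translate([214, 149, 0]) cube([852, 339, 22]);
translate([214, 149, 403]) cube([852, 339, 22]);
translate([214, 149, 806]) cube([852, 339, 22]);
translate([214, 149, 1209]) cube([852, 339, 22]);
translate([214, 149, 1612]) cube([852, 339, 22]);


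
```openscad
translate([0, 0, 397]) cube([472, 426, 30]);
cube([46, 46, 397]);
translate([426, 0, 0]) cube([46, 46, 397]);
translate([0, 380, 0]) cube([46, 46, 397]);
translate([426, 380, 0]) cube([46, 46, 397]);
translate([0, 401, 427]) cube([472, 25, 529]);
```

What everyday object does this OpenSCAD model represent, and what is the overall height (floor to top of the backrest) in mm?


A chair. The overall height is 956 mm.

A slab on four corner posts with a tall panel at the back — a chair. The seat slab sits at z = 397 with thickness 30, and the 529 mm backrest starts at the seat top, so the overall height is 397 + 30 + 529 = 956 mm.


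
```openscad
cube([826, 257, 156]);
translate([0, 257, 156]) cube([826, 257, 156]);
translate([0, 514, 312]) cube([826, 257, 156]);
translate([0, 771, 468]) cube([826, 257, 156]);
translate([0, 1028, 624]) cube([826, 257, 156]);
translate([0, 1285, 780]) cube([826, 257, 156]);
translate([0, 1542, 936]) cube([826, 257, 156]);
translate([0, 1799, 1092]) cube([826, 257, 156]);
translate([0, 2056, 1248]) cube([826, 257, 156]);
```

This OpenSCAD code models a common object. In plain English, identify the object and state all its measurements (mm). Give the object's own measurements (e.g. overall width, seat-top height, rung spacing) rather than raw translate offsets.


A straight staircase of 9 solid steps. Each step is 826 mm wide (x), 257 mm deep (y, the going) and 156 mm tall (the rise). The first step rests on the floor; each subsequent step sits one going further in +y and one rise higher in +z, directly behind and above the previous step with no overlap.


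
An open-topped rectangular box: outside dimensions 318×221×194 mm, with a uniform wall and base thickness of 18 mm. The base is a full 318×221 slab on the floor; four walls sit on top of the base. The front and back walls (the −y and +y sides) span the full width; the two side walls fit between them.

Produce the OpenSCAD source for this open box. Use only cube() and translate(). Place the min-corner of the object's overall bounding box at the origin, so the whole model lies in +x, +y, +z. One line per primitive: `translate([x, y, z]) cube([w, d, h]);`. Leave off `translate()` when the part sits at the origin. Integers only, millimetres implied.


cube([318, 221, 18]);
translate([0, 0, 18]) cube([318, 18, 176]);
translate([0, 203, 18]) cube([318, 18, 176]);
translate([0, 18, 18]) cube([18, 185, 176]);
translate([300, 18, 18]) cube([18, 185, 176]);


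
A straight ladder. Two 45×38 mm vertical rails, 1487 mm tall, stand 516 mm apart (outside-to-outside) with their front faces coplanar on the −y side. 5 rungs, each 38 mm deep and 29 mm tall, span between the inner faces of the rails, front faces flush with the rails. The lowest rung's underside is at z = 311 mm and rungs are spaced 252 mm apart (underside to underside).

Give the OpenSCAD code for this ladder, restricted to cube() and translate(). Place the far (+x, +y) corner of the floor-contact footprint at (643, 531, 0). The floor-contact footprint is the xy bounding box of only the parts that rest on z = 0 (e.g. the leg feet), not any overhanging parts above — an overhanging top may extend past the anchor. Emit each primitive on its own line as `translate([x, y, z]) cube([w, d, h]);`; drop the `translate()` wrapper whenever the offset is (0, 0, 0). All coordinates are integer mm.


// rung span = 516 - 2*45 = 426
// rung[k] z = 311 + k*252
translate([127, 493, 0]) cube([45, 38, 1487]);
translate([598, 493, 0]) cube([45, 38, 1487]);
translate([172, 493, 311]) cube([426, 38, 29]);
translate([172, 493, 563]) cube([426, 38, 29]);
translate([172, 493, 815]) cube([426, 38, 29]);
translate([172, 493, 1067]) cube([426, 38, 29]);
translate([172, 493, 1319]) cube([426, 38, 29]);


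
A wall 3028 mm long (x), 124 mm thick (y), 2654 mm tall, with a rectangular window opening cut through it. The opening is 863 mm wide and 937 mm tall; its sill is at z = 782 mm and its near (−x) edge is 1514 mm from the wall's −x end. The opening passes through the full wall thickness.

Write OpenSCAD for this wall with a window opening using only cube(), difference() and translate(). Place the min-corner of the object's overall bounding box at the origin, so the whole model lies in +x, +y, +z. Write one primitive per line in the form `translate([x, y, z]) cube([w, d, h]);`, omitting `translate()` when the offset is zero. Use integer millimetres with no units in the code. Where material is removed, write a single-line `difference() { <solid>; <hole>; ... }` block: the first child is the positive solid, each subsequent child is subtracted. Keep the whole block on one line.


difference() { cube([3028, 124, 2654]); translate([1514, 0, 782]) cube([863, 124, 937]); }


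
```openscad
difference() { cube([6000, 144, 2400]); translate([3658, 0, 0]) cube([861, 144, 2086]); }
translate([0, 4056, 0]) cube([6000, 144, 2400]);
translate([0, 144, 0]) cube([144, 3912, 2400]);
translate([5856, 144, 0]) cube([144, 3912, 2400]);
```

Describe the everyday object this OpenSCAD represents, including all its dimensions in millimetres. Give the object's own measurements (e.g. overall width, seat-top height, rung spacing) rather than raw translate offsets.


A single room: four walls, each 2400 mm tall and 144 mm thick, enclosing an outside footprint 6000×4200 mm (x × y), no floor or roof. The front and back walls (−y and +y sides) run the full x-width; the side walls fit between their inner faces. A door opening 861 mm wide and 2086 mm tall is cut through the front wall from the floor up, its −x edge 3658 mm from the wall's −x end.


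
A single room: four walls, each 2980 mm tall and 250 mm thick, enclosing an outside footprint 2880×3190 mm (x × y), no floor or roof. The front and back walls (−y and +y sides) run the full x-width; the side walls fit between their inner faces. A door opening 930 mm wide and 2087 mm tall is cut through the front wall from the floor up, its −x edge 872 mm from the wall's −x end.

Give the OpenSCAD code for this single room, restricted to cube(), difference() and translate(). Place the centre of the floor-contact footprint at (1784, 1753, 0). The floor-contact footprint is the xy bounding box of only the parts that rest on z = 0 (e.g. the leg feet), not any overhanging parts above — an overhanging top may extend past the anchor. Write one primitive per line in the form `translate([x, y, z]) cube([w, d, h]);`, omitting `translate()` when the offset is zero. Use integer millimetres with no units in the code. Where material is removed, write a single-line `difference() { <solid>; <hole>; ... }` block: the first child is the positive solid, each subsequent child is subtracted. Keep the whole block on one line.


difference() { translate([344, 158, 0]) cube([2880, 250, 2980]); translate([1216, 158, 0]) cube([930, 250, 2087]); }
translate([344, 3098, 0]) cube([2880, 250, 2980]);
translate([344, 408, 0]) cube([250, 2690, 2980]);
translate([2974, 408, 0]) cube([250, 2690, 2980]);


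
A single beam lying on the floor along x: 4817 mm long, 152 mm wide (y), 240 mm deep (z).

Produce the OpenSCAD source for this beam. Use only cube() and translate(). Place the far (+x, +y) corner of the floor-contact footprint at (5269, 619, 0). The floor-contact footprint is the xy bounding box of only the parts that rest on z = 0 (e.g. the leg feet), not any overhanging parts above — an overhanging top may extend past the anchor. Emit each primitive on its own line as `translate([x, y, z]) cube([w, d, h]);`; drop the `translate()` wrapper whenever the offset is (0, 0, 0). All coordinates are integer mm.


translate([452, 467, 0]) cube([4817, 152, 240]);


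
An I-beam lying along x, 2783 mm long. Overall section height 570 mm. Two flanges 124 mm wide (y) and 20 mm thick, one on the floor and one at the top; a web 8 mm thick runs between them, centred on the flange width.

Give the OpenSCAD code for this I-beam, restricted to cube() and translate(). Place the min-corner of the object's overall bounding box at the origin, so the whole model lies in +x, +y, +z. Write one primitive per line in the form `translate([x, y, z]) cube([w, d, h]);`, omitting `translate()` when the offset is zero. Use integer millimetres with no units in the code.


cube([2783, 124, 20]);
translate([0, 58, 20]) cube([2783, 8, 530]);
translate([0, 0, 550]) cube([2783, 124, 20]);


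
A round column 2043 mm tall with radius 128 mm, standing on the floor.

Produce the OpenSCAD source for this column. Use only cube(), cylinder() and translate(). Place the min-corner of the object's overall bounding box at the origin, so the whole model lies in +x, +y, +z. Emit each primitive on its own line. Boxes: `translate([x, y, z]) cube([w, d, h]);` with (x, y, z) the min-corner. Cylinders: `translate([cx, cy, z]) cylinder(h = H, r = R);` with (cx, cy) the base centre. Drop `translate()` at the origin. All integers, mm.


translate([128, 128, 0]) cylinder(h = 2043, r = 128);


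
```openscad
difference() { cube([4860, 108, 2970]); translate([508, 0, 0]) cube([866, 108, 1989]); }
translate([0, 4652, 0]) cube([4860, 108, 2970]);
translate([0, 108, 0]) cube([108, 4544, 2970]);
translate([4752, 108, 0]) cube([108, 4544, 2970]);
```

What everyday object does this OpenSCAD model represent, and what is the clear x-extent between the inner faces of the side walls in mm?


A single room. The interior width is 4644 mm.

Four walls enclosing a rectangle with a door in the front wall — a room. Outside width 4860 minus two 108 mm walls gives 4644 mm.


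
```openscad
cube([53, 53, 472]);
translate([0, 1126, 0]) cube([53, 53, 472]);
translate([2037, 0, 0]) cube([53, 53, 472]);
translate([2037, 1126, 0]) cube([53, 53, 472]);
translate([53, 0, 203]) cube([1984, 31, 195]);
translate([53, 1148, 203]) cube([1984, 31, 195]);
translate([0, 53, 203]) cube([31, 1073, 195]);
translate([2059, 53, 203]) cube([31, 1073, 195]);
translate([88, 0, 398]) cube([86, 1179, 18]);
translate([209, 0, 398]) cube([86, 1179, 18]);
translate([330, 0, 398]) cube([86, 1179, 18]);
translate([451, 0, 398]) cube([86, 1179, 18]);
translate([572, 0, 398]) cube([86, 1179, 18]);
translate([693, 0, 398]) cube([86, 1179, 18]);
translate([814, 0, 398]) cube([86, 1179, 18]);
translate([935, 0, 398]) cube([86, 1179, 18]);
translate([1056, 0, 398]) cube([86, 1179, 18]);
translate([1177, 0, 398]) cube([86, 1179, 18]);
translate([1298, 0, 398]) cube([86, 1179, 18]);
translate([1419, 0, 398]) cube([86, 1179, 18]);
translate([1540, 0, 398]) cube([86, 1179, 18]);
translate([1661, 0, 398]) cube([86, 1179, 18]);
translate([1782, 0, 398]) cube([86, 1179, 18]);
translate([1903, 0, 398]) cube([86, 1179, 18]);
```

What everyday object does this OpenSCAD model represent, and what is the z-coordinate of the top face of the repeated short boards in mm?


A bed frame. The slat-top height is 416 mm.

Four posts, four rails, and a row of slats — a bed frame. Slats sit on the rails at z = 203 + 195 = 398; with slat thickness 18, the top is 416 mm.


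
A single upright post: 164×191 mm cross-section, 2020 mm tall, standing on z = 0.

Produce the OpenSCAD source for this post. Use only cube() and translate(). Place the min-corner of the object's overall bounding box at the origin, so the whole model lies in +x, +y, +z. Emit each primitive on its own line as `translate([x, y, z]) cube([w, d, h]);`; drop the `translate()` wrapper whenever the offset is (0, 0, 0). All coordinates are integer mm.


cube([164, 191, 2020]);


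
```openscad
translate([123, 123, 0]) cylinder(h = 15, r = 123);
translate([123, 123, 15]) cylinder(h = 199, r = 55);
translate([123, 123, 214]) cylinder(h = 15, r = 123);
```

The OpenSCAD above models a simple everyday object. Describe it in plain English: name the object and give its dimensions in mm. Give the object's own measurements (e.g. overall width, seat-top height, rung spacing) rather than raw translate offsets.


A spool: two coaxial disc flanges of radius 123 mm and thickness 15 mm, joined by a core cylinder of radius 55 mm and height 199 mm. The lower flange rests on z = 0 and the three cylinders share a vertical axis.


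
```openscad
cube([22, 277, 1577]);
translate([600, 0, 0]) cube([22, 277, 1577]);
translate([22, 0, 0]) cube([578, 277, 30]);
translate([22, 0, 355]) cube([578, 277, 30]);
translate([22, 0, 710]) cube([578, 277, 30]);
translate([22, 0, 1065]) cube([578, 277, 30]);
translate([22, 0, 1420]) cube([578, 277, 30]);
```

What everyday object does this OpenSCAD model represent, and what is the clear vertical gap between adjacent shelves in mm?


A bookshelf. The clear shelf gap is 325 mm.

Two tall side panels with 5 horizontal boards between them — a bookshelf. The first two shelf undersides are at z = 0 and z = 355; with shelf thickness 30, the clear gap is 355 − 0 − 30 = 325 mm.


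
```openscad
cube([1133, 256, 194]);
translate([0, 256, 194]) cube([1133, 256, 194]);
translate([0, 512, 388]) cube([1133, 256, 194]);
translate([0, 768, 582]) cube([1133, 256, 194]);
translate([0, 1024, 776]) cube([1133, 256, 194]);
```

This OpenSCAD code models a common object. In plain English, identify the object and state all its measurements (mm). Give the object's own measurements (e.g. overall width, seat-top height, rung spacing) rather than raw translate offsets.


A straight staircase of 5 solid steps. Each step is 1133 mm wide (x), 256 mm deep (y, the going) and 194 mm tall (the rise). The first step rests on the floor; each subsequent step sits one going further in +y and one rise higher in +z, directly behind and above the previous step with no overlap.


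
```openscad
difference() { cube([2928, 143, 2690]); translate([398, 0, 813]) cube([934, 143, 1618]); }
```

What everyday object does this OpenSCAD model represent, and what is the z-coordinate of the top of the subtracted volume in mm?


A wall with a window opening. The window head height is 2431 mm.

A wall with a rectangular opening subtracted — a window. Sill at z = 813, opening 1618 mm tall, so the head is at 813 + 1618 = 2431 mm.


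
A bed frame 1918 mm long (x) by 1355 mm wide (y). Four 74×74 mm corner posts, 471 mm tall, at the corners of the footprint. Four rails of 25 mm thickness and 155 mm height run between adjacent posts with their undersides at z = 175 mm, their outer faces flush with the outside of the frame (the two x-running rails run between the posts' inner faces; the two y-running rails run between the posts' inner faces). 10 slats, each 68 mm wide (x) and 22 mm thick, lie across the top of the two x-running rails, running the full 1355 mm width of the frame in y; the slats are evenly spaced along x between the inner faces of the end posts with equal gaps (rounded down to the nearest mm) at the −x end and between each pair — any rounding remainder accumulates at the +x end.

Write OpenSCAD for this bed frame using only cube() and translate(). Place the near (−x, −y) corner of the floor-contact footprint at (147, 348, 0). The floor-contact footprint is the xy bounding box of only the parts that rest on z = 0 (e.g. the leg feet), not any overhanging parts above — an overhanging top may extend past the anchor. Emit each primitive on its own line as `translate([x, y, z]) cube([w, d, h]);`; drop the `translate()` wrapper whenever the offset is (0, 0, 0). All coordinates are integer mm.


translate([147, 348, 0]) cube([74, 74, 471]);
translate([147, 1629, 0]) cube([74, 74, 471]);
translate([1991, 348, 0]) cube([74, 74, 471]);
translate([1991, 1629, 0]) cube([74, 74, 471]);
translate([221, 348, 175]) cube([1770, 25, 155]);
translate([221, 1678, 175]) cube([1770, 25, 155]);
translate([147, 422, 175]) cube([25, 1207, 155]);
translate([2040, 422, 175]) cube([25, 1207, 155]);
translate([320, 348, 330]) cube([68, 1355, 22]);
translate([487, 348, 330]) cube([68, 1355, 22]);
translate([654, 348, 330]) cube([68, 1355, 22]);
translate([821, 348, 330]) cube([68, 1355, 22]);
translate([988, 348, 330]) cube([68, 1355, 22]);
translate([1155, 348, 330]) cube([68, 1355, 22]);
translate([1322, 348, 330]) cube([68, 1355, 22]);
translate([1489, 348, 330]) cube([68, 1355, 22]);
translate([1656, 348, 330]) cube([68, 1355, 22]);
translate([1823, 348, 330]) cube([68, 1355, 22]);


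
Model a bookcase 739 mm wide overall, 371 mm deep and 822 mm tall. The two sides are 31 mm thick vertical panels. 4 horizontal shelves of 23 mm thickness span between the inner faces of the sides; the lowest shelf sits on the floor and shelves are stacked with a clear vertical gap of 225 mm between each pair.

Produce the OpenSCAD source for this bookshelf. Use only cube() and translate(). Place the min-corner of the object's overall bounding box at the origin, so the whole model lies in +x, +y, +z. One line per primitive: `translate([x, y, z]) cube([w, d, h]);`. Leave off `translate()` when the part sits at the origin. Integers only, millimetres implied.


cube([31, 371, 822]);
translate([708, 0, 0]) cube([31, 371, 822]);
translate([31, 0, 0]) cube([677, 371, 23]);
translate([31, 0, 248]) cube([677, 371, 23]);
translate([31, 0, 496]) cube([677, 371, 23]);
translate([31, 0, 744]) cube([677, 371, 23]);


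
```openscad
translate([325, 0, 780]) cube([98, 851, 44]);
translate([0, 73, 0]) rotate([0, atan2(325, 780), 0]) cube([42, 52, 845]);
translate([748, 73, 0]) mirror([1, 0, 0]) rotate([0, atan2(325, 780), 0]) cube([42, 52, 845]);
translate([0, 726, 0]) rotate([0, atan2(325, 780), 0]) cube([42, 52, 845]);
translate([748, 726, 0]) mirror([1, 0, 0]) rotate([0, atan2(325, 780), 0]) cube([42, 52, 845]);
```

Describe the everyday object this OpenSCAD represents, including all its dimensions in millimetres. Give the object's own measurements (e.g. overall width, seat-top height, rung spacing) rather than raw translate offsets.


A sawhorse. A 98×851×44 mm beam (x, y, z) sits on two A-frame leg pairs. Each pair is two raked legs of 42×52 mm section (52 mm along y) splaying symmetrically in x. Each leg rises 780 mm vertically over 325 mm of horizontal reach and is 845 mm long along its own axis. Every leg's outer bottom edge rests on the floor and its outer top edge meets a bottom edge of the beam — the left legs (tilting toward +x) meet the beam's −x bottom edge, the right legs (their mirror images, tilting toward −x) meet its +x bottom edge — so the leg tops tuck under the beam, the beam's underside is 780 mm above the floor, and the feet are 748 mm apart outside-to-outside with the beam centred between them. The two leg pairs are set in 73 mm from either end of the beam.


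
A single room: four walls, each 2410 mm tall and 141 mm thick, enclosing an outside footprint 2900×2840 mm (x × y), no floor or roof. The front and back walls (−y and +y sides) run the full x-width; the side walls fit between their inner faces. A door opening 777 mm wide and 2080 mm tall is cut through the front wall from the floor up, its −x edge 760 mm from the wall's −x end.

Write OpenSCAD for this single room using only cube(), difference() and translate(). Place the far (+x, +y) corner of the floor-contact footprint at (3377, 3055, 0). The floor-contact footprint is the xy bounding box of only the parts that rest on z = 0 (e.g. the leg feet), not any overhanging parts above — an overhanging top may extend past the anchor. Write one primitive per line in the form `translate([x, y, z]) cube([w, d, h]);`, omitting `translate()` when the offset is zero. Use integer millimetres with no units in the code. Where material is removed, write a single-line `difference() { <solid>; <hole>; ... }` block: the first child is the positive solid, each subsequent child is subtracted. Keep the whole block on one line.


difference() { translate([477, 215, 0]) cube([2900, 141, 2410]); translate([1237, 215, 0]) cube([777, 141, 2080]); }
translate([477, 2914, 0]) cube([2900, 141, 2410]);
translate([477, 356, 0]) cube([141, 2558, 2410]);
translate([3236, 356, 0]) cube([141, 2558, 2410]);


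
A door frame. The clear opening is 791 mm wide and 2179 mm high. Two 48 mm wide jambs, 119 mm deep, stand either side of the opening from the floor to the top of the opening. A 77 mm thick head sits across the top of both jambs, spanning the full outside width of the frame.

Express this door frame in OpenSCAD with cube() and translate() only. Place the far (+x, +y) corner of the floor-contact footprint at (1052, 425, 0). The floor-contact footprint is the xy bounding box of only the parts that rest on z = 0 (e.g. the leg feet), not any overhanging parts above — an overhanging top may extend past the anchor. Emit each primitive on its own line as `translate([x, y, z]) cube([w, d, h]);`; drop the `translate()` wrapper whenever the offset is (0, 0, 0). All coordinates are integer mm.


translate([165, 306, 0]) cube([48, 119, 2179]);
translate([1004, 306, 0]) cube([48, 119, 2179]);
translate([165, 306, 2179]) cube([887, 119, 77]);


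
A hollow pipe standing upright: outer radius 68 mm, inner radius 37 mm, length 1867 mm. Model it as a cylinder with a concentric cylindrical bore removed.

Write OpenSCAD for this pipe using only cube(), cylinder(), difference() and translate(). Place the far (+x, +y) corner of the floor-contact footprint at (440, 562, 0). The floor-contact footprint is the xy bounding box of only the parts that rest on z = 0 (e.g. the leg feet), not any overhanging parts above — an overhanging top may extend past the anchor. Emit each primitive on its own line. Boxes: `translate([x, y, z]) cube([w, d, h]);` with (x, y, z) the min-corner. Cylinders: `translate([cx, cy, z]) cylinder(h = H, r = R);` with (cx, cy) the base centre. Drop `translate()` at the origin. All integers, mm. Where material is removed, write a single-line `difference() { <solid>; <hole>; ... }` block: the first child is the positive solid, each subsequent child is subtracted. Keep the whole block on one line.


difference() { translate([372, 494, 0]) cylinder(h = 1867, r = 68); translate([372, 494, 0]) cylinder(h = 1867, r = 37); }


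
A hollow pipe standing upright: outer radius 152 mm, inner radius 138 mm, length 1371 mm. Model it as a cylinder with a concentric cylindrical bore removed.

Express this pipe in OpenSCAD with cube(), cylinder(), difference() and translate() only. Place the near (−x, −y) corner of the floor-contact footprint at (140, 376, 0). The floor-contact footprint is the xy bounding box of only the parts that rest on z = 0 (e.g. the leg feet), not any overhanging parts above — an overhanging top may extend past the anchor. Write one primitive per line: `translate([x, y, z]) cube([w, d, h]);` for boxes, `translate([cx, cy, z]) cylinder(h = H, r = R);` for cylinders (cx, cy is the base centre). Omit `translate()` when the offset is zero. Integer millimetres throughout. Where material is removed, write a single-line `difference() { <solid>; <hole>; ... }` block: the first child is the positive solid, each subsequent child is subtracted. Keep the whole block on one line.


difference() { translate([292, 528, 0]) cylinder(h = 1371, r = 152); translate([292, 528, 0]) cylinder(h = 1371, r = 138); }


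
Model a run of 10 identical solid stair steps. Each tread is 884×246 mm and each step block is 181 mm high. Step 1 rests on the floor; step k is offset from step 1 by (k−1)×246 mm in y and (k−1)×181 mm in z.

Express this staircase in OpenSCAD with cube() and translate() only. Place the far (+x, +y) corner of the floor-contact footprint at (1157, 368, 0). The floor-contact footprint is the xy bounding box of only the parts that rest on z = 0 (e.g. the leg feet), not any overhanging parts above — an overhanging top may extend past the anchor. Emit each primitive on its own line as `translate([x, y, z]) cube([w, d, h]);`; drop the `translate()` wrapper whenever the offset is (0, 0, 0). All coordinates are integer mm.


translate([273, 122, 0]) cube([884, 246, 181]);
translate([273, 368, 181]) cube([884, 246, 181]);
translate([273, 614, 362]) cube([884, 246, 181]);
translate([273, 860, 543]) cube([884, 246, 181]);
translate([273, 1106, 724]) cube([884, 246, 181]);
translate([273, 1352, 905]) cube([884, 246, 181]);
translate([273, 1598, 1086]) cube([884, 246, 181]);
translate([273, 1844, 1267]) cube([884, 246, 181]);
translate([273, 2090, 1448]) cube([884, 246, 181]);
translate([273, 2336, 1629]) cube([884, 246, 181]);


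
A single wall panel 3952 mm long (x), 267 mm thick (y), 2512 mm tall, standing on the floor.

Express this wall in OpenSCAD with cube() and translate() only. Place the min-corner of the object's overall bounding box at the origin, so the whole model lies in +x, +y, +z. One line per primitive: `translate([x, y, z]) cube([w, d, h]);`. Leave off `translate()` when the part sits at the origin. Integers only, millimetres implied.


cube([3952, 267, 2512]);


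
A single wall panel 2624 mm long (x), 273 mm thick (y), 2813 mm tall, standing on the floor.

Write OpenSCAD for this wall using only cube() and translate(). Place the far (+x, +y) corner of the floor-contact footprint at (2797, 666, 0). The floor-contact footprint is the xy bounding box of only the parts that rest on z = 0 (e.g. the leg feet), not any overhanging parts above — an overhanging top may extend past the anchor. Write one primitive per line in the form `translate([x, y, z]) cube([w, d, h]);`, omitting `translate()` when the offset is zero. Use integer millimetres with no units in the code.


translate([173, 393, 0]) cube([2624, 273, 2813]);


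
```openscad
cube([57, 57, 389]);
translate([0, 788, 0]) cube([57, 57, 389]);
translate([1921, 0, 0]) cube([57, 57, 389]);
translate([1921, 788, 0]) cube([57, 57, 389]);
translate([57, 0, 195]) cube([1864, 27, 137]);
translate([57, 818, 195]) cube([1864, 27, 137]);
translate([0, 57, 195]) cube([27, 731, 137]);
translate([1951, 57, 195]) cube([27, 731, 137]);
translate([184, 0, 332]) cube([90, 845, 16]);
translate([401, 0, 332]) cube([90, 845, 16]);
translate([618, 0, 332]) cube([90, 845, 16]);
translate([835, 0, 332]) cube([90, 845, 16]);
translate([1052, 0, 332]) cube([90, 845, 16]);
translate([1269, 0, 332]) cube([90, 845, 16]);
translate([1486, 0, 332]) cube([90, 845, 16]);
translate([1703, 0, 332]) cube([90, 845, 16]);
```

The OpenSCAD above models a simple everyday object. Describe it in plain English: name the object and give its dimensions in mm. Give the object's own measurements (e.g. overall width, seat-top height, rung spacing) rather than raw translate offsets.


A bed frame 1978 mm long (x) by 845 mm wide (y). Four 57×57 mm corner posts, 389 mm tall, at the corners of the footprint. Four rails of 27 mm thickness and 137 mm height run between adjacent posts with their undersides at z = 195 mm, their outer faces flush with the outside of the frame (the two x-running rails run between the posts' inner faces; the two y-running rails run between the posts' inner faces). 8 slats, each 90 mm wide (x) and 16 mm thick, lie across the top of the two x-running rails, running the full 845 mm width of the frame in y; along x they sit between the end posts with a 127 mm gap after the −x posts and between neighbouring slats, leaving 128 mm before the +x posts.


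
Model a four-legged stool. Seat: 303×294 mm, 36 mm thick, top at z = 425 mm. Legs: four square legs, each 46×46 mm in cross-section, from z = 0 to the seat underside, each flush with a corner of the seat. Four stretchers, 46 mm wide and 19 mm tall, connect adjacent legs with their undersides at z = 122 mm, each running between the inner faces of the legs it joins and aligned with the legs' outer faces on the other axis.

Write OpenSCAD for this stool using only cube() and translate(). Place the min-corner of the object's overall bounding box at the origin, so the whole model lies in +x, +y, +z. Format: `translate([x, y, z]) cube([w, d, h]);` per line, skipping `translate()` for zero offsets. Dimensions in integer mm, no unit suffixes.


translate([0, 0, 389]) cube([303, 294, 36]);
cube([46, 46, 389]);
translate([257, 0, 0]) cube([46, 46, 389]);
translate([0, 248, 0]) cube([46, 46, 389]);
translate([257, 248, 0]) cube([46, 46, 389]);
translate([46, 0, 122]) cube([211, 46, 19]);
translate([46, 248, 122]) cube([211, 46, 19]);
translate([0, 46, 122]) cube([46, 202, 19]);
translate([257, 46, 122]) cube([46, 202, 19]);
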